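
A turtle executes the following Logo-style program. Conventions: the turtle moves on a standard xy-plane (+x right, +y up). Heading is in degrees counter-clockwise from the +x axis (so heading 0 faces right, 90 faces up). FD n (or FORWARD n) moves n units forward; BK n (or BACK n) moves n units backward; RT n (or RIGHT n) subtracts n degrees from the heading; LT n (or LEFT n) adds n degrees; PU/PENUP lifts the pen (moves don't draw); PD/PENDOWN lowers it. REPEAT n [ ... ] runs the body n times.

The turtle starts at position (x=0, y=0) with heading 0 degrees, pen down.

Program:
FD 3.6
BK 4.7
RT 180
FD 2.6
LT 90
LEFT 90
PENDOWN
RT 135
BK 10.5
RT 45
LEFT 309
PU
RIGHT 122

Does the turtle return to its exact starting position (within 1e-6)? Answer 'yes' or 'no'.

Answer: no

Derivation:
Executing turtle program step by step:
Start: pos=(0,0), heading=0, pen down
FD 3.6: (0,0) -> (3.6,0) [heading=0, draw]
BK 4.7: (3.6,0) -> (-1.1,0) [heading=0, draw]
RT 180: heading 0 -> 180
FD 2.6: (-1.1,0) -> (-3.7,0) [heading=180, draw]
LT 90: heading 180 -> 270
LT 90: heading 270 -> 0
PD: pen down
RT 135: heading 0 -> 225
BK 10.5: (-3.7,0) -> (3.725,7.425) [heading=225, draw]
RT 45: heading 225 -> 180
LT 309: heading 180 -> 129
PU: pen up
RT 122: heading 129 -> 7
Final: pos=(3.725,7.425), heading=7, 4 segment(s) drawn

Start position: (0, 0)
Final position: (3.725, 7.425)
Distance = 8.306; >= 1e-6 -> NOT closed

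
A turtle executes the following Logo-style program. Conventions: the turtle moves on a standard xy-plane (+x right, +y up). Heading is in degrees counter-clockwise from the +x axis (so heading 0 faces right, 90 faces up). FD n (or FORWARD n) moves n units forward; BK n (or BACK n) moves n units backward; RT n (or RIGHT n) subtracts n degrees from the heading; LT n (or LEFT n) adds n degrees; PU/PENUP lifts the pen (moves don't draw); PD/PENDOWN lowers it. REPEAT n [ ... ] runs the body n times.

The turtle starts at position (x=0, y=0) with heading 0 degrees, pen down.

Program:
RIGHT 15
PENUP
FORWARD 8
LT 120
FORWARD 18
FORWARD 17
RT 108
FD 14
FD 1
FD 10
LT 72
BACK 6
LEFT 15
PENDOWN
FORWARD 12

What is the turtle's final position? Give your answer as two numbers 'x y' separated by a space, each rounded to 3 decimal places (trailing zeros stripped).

Executing turtle program step by step:
Start: pos=(0,0), heading=0, pen down
RT 15: heading 0 -> 345
PU: pen up
FD 8: (0,0) -> (7.727,-2.071) [heading=345, move]
LT 120: heading 345 -> 105
FD 18: (7.727,-2.071) -> (3.069,15.316) [heading=105, move]
FD 17: (3.069,15.316) -> (-1.331,31.737) [heading=105, move]
RT 108: heading 105 -> 357
FD 14: (-1.331,31.737) -> (12.65,31.004) [heading=357, move]
FD 1: (12.65,31.004) -> (13.648,30.952) [heading=357, move]
FD 10: (13.648,30.952) -> (23.634,30.428) [heading=357, move]
LT 72: heading 357 -> 69
BK 6: (23.634,30.428) -> (21.484,24.827) [heading=69, move]
LT 15: heading 69 -> 84
PD: pen down
FD 12: (21.484,24.827) -> (22.739,36.761) [heading=84, draw]
Final: pos=(22.739,36.761), heading=84, 1 segment(s) drawn

Answer: 22.739 36.761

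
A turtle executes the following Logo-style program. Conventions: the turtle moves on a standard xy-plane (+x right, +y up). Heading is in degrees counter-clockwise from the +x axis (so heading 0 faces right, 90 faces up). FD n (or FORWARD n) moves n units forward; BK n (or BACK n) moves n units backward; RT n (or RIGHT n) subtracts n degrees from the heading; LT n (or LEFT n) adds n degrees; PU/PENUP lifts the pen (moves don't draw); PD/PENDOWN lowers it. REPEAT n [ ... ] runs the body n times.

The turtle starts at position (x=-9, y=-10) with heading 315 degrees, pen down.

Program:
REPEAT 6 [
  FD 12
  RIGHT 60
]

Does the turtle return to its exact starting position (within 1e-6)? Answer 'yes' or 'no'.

Answer: yes

Derivation:
Executing turtle program step by step:
Start: pos=(-9,-10), heading=315, pen down
REPEAT 6 [
  -- iteration 1/6 --
  FD 12: (-9,-10) -> (-0.515,-18.485) [heading=315, draw]
  RT 60: heading 315 -> 255
  -- iteration 2/6 --
  FD 12: (-0.515,-18.485) -> (-3.621,-30.076) [heading=255, draw]
  RT 60: heading 255 -> 195
  -- iteration 3/6 --
  FD 12: (-3.621,-30.076) -> (-15.212,-33.182) [heading=195, draw]
  RT 60: heading 195 -> 135
  -- iteration 4/6 --
  FD 12: (-15.212,-33.182) -> (-23.697,-24.697) [heading=135, draw]
  RT 60: heading 135 -> 75
  -- iteration 5/6 --
  FD 12: (-23.697,-24.697) -> (-20.591,-13.106) [heading=75, draw]
  RT 60: heading 75 -> 15
  -- iteration 6/6 --
  FD 12: (-20.591,-13.106) -> (-9,-10) [heading=15, draw]
  RT 60: heading 15 -> 315
]
Final: pos=(-9,-10), heading=315, 6 segment(s) drawn

Start position: (-9, -10)
Final position: (-9, -10)
Distance = 0; < 1e-6 -> CLOSED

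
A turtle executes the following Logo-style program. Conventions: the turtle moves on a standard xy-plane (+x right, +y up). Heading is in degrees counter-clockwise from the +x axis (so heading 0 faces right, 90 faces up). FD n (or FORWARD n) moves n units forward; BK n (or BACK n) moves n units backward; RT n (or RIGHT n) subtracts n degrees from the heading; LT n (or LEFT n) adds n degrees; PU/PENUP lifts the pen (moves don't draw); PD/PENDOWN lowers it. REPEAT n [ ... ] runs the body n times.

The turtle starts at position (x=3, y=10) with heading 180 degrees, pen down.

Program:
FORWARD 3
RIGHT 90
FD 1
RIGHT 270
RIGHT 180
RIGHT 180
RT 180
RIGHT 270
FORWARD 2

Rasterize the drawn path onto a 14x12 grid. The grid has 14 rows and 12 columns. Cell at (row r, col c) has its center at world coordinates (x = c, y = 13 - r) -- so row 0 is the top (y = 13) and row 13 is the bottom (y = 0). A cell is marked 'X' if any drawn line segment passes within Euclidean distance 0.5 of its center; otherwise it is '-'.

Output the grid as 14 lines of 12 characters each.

Segment 0: (3,10) -> (0,10)
Segment 1: (0,10) -> (0,11)
Segment 2: (0,11) -> (0,13)

Answer: X-----------
X-----------
X-----------
XXXX--------
------------
------------
------------
------------
------------
------------
------------
------------
------------
------------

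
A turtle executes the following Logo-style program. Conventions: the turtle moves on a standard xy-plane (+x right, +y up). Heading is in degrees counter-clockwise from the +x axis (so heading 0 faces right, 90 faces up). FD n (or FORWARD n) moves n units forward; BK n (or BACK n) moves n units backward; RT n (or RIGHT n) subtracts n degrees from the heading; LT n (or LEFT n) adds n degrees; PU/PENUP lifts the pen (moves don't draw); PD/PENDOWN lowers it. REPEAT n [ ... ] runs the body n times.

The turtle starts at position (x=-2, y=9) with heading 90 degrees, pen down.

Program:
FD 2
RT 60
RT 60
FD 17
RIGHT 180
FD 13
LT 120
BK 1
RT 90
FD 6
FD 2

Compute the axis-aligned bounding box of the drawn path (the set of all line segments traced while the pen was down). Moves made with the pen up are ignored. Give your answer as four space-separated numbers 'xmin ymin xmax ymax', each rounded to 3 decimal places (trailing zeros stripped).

Executing turtle program step by step:
Start: pos=(-2,9), heading=90, pen down
FD 2: (-2,9) -> (-2,11) [heading=90, draw]
RT 60: heading 90 -> 30
RT 60: heading 30 -> 330
FD 17: (-2,11) -> (12.722,2.5) [heading=330, draw]
RT 180: heading 330 -> 150
FD 13: (12.722,2.5) -> (1.464,9) [heading=150, draw]
LT 120: heading 150 -> 270
BK 1: (1.464,9) -> (1.464,10) [heading=270, draw]
RT 90: heading 270 -> 180
FD 6: (1.464,10) -> (-4.536,10) [heading=180, draw]
FD 2: (-4.536,10) -> (-6.536,10) [heading=180, draw]
Final: pos=(-6.536,10), heading=180, 6 segment(s) drawn

Segment endpoints: x in {-6.536, -4.536, -2, -2, 1.464, 12.722}, y in {2.5, 9, 9, 10, 11}
xmin=-6.536, ymin=2.5, xmax=12.722, ymax=11

Answer: -6.536 2.5 12.722 11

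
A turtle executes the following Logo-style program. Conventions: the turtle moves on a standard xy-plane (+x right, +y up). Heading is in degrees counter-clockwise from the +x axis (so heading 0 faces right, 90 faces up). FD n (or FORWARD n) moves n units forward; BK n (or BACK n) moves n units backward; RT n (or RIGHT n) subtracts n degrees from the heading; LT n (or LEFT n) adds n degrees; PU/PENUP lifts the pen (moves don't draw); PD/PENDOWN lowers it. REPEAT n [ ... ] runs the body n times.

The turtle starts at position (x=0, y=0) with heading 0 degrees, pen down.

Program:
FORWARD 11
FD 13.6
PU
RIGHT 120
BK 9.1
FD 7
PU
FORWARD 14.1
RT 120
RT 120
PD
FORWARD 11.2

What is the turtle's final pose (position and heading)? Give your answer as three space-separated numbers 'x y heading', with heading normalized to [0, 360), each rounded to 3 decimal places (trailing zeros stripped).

Executing turtle program step by step:
Start: pos=(0,0), heading=0, pen down
FD 11: (0,0) -> (11,0) [heading=0, draw]
FD 13.6: (11,0) -> (24.6,0) [heading=0, draw]
PU: pen up
RT 120: heading 0 -> 240
BK 9.1: (24.6,0) -> (29.15,7.881) [heading=240, move]
FD 7: (29.15,7.881) -> (25.65,1.819) [heading=240, move]
PU: pen up
FD 14.1: (25.65,1.819) -> (18.6,-10.392) [heading=240, move]
RT 120: heading 240 -> 120
RT 120: heading 120 -> 0
PD: pen down
FD 11.2: (18.6,-10.392) -> (29.8,-10.392) [heading=0, draw]
Final: pos=(29.8,-10.392), heading=0, 3 segment(s) drawn

Answer: 29.8 -10.392 0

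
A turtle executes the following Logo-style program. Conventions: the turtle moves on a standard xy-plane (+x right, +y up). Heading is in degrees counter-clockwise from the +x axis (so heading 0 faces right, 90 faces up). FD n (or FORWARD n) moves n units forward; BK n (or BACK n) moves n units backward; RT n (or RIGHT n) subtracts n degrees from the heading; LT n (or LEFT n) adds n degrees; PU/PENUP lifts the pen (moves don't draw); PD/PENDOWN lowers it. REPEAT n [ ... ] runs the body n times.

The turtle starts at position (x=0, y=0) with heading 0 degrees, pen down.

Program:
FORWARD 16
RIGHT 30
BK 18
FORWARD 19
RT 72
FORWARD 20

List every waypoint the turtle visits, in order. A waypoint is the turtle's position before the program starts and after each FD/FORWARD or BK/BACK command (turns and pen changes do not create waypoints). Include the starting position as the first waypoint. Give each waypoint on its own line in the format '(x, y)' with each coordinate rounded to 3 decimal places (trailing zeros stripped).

Executing turtle program step by step:
Start: pos=(0,0), heading=0, pen down
FD 16: (0,0) -> (16,0) [heading=0, draw]
RT 30: heading 0 -> 330
BK 18: (16,0) -> (0.412,9) [heading=330, draw]
FD 19: (0.412,9) -> (16.866,-0.5) [heading=330, draw]
RT 72: heading 330 -> 258
FD 20: (16.866,-0.5) -> (12.708,-20.063) [heading=258, draw]
Final: pos=(12.708,-20.063), heading=258, 4 segment(s) drawn
Waypoints (5 total):
(0, 0)
(16, 0)
(0.412, 9)
(16.866, -0.5)
(12.708, -20.063)

Answer: (0, 0)
(16, 0)
(0.412, 9)
(16.866, -0.5)
(12.708, -20.063)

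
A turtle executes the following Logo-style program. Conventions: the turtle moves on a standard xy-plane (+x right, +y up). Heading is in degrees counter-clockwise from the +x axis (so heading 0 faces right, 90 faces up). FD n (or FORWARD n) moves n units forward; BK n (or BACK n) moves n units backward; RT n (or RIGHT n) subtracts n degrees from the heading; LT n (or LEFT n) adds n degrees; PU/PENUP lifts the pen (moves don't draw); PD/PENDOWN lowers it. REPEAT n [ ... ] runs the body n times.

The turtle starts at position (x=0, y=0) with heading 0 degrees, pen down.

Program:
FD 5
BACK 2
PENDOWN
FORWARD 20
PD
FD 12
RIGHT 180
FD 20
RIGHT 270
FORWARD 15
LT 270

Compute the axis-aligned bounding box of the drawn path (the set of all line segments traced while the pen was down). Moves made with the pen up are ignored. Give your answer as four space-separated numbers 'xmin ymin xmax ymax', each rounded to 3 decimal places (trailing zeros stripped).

Answer: 0 -15 35 0

Derivation:
Executing turtle program step by step:
Start: pos=(0,0), heading=0, pen down
FD 5: (0,0) -> (5,0) [heading=0, draw]
BK 2: (5,0) -> (3,0) [heading=0, draw]
PD: pen down
FD 20: (3,0) -> (23,0) [heading=0, draw]
PD: pen down
FD 12: (23,0) -> (35,0) [heading=0, draw]
RT 180: heading 0 -> 180
FD 20: (35,0) -> (15,0) [heading=180, draw]
RT 270: heading 180 -> 270
FD 15: (15,0) -> (15,-15) [heading=270, draw]
LT 270: heading 270 -> 180
Final: pos=(15,-15), heading=180, 6 segment(s) drawn

Segment endpoints: x in {0, 3, 5, 15, 15, 23, 35}, y in {-15, 0, 0}
xmin=0, ymin=-15, xmax=35, ymax=0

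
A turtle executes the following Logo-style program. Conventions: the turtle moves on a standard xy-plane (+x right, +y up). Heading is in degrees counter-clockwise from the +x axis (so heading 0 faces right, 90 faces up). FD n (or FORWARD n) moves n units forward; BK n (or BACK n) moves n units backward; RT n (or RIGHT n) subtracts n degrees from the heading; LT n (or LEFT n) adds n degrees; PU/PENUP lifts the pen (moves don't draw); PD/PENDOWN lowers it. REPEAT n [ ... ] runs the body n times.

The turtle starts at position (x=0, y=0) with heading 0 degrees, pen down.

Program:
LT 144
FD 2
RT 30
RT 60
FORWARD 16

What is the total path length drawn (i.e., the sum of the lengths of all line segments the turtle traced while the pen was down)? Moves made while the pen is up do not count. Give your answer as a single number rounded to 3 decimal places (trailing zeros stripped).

Executing turtle program step by step:
Start: pos=(0,0), heading=0, pen down
LT 144: heading 0 -> 144
FD 2: (0,0) -> (-1.618,1.176) [heading=144, draw]
RT 30: heading 144 -> 114
RT 60: heading 114 -> 54
FD 16: (-1.618,1.176) -> (7.787,14.12) [heading=54, draw]
Final: pos=(7.787,14.12), heading=54, 2 segment(s) drawn

Segment lengths:
  seg 1: (0,0) -> (-1.618,1.176), length = 2
  seg 2: (-1.618,1.176) -> (7.787,14.12), length = 16
Total = 18

Answer: 18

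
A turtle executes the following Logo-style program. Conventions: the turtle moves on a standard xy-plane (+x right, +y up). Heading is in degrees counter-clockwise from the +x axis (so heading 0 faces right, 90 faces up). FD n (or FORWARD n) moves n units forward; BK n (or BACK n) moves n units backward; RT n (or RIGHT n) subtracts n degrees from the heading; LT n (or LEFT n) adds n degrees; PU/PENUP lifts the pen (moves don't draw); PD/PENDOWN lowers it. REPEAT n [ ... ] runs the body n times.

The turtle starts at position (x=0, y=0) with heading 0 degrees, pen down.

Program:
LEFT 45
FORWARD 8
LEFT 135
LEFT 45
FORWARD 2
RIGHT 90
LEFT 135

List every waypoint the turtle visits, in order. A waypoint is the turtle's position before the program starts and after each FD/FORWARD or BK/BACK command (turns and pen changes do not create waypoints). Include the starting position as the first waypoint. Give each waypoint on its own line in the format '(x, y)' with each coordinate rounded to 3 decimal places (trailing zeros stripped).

Executing turtle program step by step:
Start: pos=(0,0), heading=0, pen down
LT 45: heading 0 -> 45
FD 8: (0,0) -> (5.657,5.657) [heading=45, draw]
LT 135: heading 45 -> 180
LT 45: heading 180 -> 225
FD 2: (5.657,5.657) -> (4.243,4.243) [heading=225, draw]
RT 90: heading 225 -> 135
LT 135: heading 135 -> 270
Final: pos=(4.243,4.243), heading=270, 2 segment(s) drawn
Waypoints (3 total):
(0, 0)
(5.657, 5.657)
(4.243, 4.243)

Answer: (0, 0)
(5.657, 5.657)
(4.243, 4.243)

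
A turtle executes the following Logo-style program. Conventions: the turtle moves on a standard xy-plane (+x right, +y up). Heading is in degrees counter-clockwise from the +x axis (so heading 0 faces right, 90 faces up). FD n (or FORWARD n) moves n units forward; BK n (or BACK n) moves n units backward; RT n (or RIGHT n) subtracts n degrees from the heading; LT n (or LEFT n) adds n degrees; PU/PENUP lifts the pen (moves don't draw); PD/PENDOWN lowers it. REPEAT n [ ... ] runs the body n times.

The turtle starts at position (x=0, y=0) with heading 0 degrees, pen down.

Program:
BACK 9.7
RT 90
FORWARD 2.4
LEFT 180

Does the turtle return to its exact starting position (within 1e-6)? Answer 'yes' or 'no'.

Answer: no

Derivation:
Executing turtle program step by step:
Start: pos=(0,0), heading=0, pen down
BK 9.7: (0,0) -> (-9.7,0) [heading=0, draw]
RT 90: heading 0 -> 270
FD 2.4: (-9.7,0) -> (-9.7,-2.4) [heading=270, draw]
LT 180: heading 270 -> 90
Final: pos=(-9.7,-2.4), heading=90, 2 segment(s) drawn

Start position: (0, 0)
Final position: (-9.7, -2.4)
Distance = 9.992; >= 1e-6 -> NOT closed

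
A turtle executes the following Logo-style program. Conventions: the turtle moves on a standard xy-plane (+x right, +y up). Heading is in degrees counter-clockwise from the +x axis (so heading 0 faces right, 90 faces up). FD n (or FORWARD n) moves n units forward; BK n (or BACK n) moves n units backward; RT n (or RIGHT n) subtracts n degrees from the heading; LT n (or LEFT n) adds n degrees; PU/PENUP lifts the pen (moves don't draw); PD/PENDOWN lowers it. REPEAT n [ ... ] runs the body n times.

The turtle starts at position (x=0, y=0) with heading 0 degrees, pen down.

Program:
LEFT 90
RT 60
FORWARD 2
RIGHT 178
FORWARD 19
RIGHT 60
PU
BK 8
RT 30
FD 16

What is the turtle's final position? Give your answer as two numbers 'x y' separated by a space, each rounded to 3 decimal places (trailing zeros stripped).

Answer: -15.796 0.745

Derivation:
Executing turtle program step by step:
Start: pos=(0,0), heading=0, pen down
LT 90: heading 0 -> 90
RT 60: heading 90 -> 30
FD 2: (0,0) -> (1.732,1) [heading=30, draw]
RT 178: heading 30 -> 212
FD 19: (1.732,1) -> (-14.381,-9.068) [heading=212, draw]
RT 60: heading 212 -> 152
PU: pen up
BK 8: (-14.381,-9.068) -> (-7.317,-12.824) [heading=152, move]
RT 30: heading 152 -> 122
FD 16: (-7.317,-12.824) -> (-15.796,0.745) [heading=122, move]
Final: pos=(-15.796,0.745), heading=122, 2 segment(s) drawn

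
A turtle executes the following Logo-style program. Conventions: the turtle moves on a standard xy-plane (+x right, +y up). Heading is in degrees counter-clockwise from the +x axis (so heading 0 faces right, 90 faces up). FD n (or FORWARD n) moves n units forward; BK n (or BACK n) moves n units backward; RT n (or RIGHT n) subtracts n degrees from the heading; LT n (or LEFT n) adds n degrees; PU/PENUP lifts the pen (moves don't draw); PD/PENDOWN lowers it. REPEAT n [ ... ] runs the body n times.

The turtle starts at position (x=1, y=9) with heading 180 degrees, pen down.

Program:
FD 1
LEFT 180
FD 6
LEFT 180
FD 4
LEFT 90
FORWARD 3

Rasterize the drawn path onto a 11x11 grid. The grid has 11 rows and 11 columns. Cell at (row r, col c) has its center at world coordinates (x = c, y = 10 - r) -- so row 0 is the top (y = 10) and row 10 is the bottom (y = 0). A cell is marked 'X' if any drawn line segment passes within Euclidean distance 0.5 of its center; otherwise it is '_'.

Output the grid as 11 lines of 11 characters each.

Segment 0: (1,9) -> (0,9)
Segment 1: (0,9) -> (6,9)
Segment 2: (6,9) -> (2,9)
Segment 3: (2,9) -> (2,6)

Answer: ___________
XXXXXXX____
__X________
__X________
__X________
___________
___________
___________
___________
___________
___________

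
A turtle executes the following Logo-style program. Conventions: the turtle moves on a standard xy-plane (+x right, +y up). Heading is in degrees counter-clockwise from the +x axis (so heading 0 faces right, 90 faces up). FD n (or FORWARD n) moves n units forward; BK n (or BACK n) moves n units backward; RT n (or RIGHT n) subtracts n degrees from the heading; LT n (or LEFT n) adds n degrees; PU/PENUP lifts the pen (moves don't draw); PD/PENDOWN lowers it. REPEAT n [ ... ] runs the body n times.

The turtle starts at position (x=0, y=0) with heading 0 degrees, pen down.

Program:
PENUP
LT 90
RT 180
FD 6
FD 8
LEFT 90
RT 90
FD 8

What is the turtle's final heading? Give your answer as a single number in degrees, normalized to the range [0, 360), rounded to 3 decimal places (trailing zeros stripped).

Executing turtle program step by step:
Start: pos=(0,0), heading=0, pen down
PU: pen up
LT 90: heading 0 -> 90
RT 180: heading 90 -> 270
FD 6: (0,0) -> (0,-6) [heading=270, move]
FD 8: (0,-6) -> (0,-14) [heading=270, move]
LT 90: heading 270 -> 0
RT 90: heading 0 -> 270
FD 8: (0,-14) -> (0,-22) [heading=270, move]
Final: pos=(0,-22), heading=270, 0 segment(s) drawn

Answer: 270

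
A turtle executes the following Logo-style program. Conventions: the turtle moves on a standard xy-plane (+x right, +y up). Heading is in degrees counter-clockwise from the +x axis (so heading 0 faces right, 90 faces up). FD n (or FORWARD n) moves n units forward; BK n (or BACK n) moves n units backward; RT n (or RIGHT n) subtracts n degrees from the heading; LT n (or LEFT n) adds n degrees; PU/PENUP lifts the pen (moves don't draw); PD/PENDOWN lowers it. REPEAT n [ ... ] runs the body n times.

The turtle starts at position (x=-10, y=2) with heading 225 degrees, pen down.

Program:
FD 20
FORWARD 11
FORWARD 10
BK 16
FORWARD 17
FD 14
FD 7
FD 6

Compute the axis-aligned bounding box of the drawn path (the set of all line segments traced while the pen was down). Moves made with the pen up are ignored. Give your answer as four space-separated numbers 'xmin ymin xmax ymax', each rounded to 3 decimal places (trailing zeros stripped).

Executing turtle program step by step:
Start: pos=(-10,2), heading=225, pen down
FD 20: (-10,2) -> (-24.142,-12.142) [heading=225, draw]
FD 11: (-24.142,-12.142) -> (-31.92,-19.92) [heading=225, draw]
FD 10: (-31.92,-19.92) -> (-38.991,-26.991) [heading=225, draw]
BK 16: (-38.991,-26.991) -> (-27.678,-15.678) [heading=225, draw]
FD 17: (-27.678,-15.678) -> (-39.698,-27.698) [heading=225, draw]
FD 14: (-39.698,-27.698) -> (-49.598,-37.598) [heading=225, draw]
FD 7: (-49.598,-37.598) -> (-54.548,-42.548) [heading=225, draw]
FD 6: (-54.548,-42.548) -> (-58.79,-46.79) [heading=225, draw]
Final: pos=(-58.79,-46.79), heading=225, 8 segment(s) drawn

Segment endpoints: x in {-58.79, -54.548, -49.598, -39.698, -38.991, -31.92, -27.678, -24.142, -10}, y in {-46.79, -42.548, -37.598, -27.698, -26.991, -19.92, -15.678, -12.142, 2}
xmin=-58.79, ymin=-46.79, xmax=-10, ymax=2

Answer: -58.79 -46.79 -10 2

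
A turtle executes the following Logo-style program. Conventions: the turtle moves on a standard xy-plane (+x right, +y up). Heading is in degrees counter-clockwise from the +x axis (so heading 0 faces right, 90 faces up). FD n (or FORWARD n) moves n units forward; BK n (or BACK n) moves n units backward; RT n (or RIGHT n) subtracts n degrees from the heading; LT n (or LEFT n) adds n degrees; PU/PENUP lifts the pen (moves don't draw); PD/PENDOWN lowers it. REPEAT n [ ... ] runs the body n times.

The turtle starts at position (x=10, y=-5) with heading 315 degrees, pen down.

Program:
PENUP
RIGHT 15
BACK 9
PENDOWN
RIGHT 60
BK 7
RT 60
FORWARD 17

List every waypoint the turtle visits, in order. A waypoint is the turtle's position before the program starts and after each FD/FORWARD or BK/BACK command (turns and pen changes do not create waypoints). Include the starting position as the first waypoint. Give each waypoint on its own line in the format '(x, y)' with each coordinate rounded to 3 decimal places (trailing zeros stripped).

Executing turtle program step by step:
Start: pos=(10,-5), heading=315, pen down
PU: pen up
RT 15: heading 315 -> 300
BK 9: (10,-5) -> (5.5,2.794) [heading=300, move]
PD: pen down
RT 60: heading 300 -> 240
BK 7: (5.5,2.794) -> (9,8.856) [heading=240, draw]
RT 60: heading 240 -> 180
FD 17: (9,8.856) -> (-8,8.856) [heading=180, draw]
Final: pos=(-8,8.856), heading=180, 2 segment(s) drawn
Waypoints (4 total):
(10, -5)
(5.5, 2.794)
(9, 8.856)
(-8, 8.856)

Answer: (10, -5)
(5.5, 2.794)
(9, 8.856)
(-8, 8.856)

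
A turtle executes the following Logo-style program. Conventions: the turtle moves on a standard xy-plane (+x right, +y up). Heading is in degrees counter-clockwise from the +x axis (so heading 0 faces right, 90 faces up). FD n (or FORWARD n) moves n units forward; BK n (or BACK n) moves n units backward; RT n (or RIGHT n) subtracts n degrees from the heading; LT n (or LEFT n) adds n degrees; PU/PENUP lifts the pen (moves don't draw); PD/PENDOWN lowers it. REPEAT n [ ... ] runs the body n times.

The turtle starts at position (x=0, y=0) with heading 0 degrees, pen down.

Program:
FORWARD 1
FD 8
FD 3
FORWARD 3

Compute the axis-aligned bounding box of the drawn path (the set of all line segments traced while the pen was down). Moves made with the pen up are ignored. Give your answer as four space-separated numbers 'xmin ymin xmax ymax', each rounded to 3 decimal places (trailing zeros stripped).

Executing turtle program step by step:
Start: pos=(0,0), heading=0, pen down
FD 1: (0,0) -> (1,0) [heading=0, draw]
FD 8: (1,0) -> (9,0) [heading=0, draw]
FD 3: (9,0) -> (12,0) [heading=0, draw]
FD 3: (12,0) -> (15,0) [heading=0, draw]
Final: pos=(15,0), heading=0, 4 segment(s) drawn

Segment endpoints: x in {0, 1, 9, 12, 15}, y in {0}
xmin=0, ymin=0, xmax=15, ymax=0

Answer: 0 0 15 0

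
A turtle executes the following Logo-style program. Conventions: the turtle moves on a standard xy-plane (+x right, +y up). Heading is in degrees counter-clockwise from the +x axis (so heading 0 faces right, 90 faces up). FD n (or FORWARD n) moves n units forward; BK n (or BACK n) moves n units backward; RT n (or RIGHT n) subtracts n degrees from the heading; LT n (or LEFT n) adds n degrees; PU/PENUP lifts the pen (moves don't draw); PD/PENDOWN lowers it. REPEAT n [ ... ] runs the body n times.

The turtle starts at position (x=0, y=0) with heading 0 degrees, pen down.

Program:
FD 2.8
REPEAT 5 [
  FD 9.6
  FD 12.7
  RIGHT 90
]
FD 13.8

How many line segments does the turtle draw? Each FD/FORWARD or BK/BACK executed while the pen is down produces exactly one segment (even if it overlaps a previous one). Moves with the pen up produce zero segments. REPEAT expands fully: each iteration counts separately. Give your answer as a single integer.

Executing turtle program step by step:
Start: pos=(0,0), heading=0, pen down
FD 2.8: (0,0) -> (2.8,0) [heading=0, draw]
REPEAT 5 [
  -- iteration 1/5 --
  FD 9.6: (2.8,0) -> (12.4,0) [heading=0, draw]
  FD 12.7: (12.4,0) -> (25.1,0) [heading=0, draw]
  RT 90: heading 0 -> 270
  -- iteration 2/5 --
  FD 9.6: (25.1,0) -> (25.1,-9.6) [heading=270, draw]
  FD 12.7: (25.1,-9.6) -> (25.1,-22.3) [heading=270, draw]
  RT 90: heading 270 -> 180
  -- iteration 3/5 --
  FD 9.6: (25.1,-22.3) -> (15.5,-22.3) [heading=180, draw]
  FD 12.7: (15.5,-22.3) -> (2.8,-22.3) [heading=180, draw]
  RT 90: heading 180 -> 90
  -- iteration 4/5 --
  FD 9.6: (2.8,-22.3) -> (2.8,-12.7) [heading=90, draw]
  FD 12.7: (2.8,-12.7) -> (2.8,0) [heading=90, draw]
  RT 90: heading 90 -> 0
  -- iteration 5/5 --
  FD 9.6: (2.8,0) -> (12.4,0) [heading=0, draw]
  FD 12.7: (12.4,0) -> (25.1,0) [heading=0, draw]
  RT 90: heading 0 -> 270
]
FD 13.8: (25.1,0) -> (25.1,-13.8) [heading=270, draw]
Final: pos=(25.1,-13.8), heading=270, 12 segment(s) drawn
Segments drawn: 12

Answer: 12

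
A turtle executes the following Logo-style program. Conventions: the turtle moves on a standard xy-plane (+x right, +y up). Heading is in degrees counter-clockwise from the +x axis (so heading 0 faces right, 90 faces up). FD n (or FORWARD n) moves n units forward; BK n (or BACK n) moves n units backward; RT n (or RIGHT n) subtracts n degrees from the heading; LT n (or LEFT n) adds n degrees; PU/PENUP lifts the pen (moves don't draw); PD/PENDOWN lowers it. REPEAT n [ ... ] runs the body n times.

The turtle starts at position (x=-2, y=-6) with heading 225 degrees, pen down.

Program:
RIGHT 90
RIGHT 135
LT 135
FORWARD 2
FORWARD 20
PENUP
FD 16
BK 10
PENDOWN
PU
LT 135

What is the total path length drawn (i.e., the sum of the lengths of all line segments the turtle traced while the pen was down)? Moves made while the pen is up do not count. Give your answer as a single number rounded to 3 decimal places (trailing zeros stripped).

Answer: 22

Derivation:
Executing turtle program step by step:
Start: pos=(-2,-6), heading=225, pen down
RT 90: heading 225 -> 135
RT 135: heading 135 -> 0
LT 135: heading 0 -> 135
FD 2: (-2,-6) -> (-3.414,-4.586) [heading=135, draw]
FD 20: (-3.414,-4.586) -> (-17.556,9.556) [heading=135, draw]
PU: pen up
FD 16: (-17.556,9.556) -> (-28.87,20.87) [heading=135, move]
BK 10: (-28.87,20.87) -> (-21.799,13.799) [heading=135, move]
PD: pen down
PU: pen up
LT 135: heading 135 -> 270
Final: pos=(-21.799,13.799), heading=270, 2 segment(s) drawn

Segment lengths:
  seg 1: (-2,-6) -> (-3.414,-4.586), length = 2
  seg 2: (-3.414,-4.586) -> (-17.556,9.556), length = 20
Total = 22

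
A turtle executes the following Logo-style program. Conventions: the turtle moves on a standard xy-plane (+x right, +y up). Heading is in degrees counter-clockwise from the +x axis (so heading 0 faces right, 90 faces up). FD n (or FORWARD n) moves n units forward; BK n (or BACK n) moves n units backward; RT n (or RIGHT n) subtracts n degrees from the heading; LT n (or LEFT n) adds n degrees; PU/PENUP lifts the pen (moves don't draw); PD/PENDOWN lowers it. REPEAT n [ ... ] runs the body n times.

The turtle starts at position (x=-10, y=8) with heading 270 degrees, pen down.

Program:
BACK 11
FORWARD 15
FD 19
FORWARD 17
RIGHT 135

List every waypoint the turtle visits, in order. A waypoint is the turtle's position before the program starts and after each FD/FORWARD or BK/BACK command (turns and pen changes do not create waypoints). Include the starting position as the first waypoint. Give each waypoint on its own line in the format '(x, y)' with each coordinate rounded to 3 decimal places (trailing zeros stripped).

Answer: (-10, 8)
(-10, 19)
(-10, 4)
(-10, -15)
(-10, -32)

Derivation:
Executing turtle program step by step:
Start: pos=(-10,8), heading=270, pen down
BK 11: (-10,8) -> (-10,19) [heading=270, draw]
FD 15: (-10,19) -> (-10,4) [heading=270, draw]
FD 19: (-10,4) -> (-10,-15) [heading=270, draw]
FD 17: (-10,-15) -> (-10,-32) [heading=270, draw]
RT 135: heading 270 -> 135
Final: pos=(-10,-32), heading=135, 4 segment(s) drawn
Waypoints (5 total):
(-10, 8)
(-10, 19)
(-10, 4)
(-10, -15)
(-10, -32)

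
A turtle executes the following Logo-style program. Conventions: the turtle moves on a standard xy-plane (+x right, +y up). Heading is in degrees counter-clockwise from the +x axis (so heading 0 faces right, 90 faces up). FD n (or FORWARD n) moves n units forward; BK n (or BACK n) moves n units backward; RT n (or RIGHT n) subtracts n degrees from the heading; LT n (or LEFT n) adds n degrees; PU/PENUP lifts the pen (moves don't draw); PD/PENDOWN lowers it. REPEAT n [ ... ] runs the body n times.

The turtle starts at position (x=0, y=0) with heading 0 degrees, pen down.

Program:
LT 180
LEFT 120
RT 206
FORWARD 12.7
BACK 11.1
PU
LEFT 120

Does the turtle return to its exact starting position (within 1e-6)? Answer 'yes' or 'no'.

Answer: no

Derivation:
Executing turtle program step by step:
Start: pos=(0,0), heading=0, pen down
LT 180: heading 0 -> 180
LT 120: heading 180 -> 300
RT 206: heading 300 -> 94
FD 12.7: (0,0) -> (-0.886,12.669) [heading=94, draw]
BK 11.1: (-0.886,12.669) -> (-0.112,1.596) [heading=94, draw]
PU: pen up
LT 120: heading 94 -> 214
Final: pos=(-0.112,1.596), heading=214, 2 segment(s) drawn

Start position: (0, 0)
Final position: (-0.112, 1.596)
Distance = 1.6; >= 1e-6 -> NOT closed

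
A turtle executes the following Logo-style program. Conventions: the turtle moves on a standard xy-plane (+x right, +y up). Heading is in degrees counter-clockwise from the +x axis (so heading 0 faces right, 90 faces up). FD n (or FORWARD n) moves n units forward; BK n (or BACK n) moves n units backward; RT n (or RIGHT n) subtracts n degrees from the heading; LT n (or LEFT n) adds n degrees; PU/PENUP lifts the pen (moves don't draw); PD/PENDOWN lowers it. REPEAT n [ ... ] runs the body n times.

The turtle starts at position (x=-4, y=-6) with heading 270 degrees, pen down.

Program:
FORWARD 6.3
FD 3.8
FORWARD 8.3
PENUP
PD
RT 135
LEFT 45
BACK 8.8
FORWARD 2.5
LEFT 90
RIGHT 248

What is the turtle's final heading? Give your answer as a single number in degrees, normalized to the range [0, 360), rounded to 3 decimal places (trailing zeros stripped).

Executing turtle program step by step:
Start: pos=(-4,-6), heading=270, pen down
FD 6.3: (-4,-6) -> (-4,-12.3) [heading=270, draw]
FD 3.8: (-4,-12.3) -> (-4,-16.1) [heading=270, draw]
FD 8.3: (-4,-16.1) -> (-4,-24.4) [heading=270, draw]
PU: pen up
PD: pen down
RT 135: heading 270 -> 135
LT 45: heading 135 -> 180
BK 8.8: (-4,-24.4) -> (4.8,-24.4) [heading=180, draw]
FD 2.5: (4.8,-24.4) -> (2.3,-24.4) [heading=180, draw]
LT 90: heading 180 -> 270
RT 248: heading 270 -> 22
Final: pos=(2.3,-24.4), heading=22, 5 segment(s) drawn

Answer: 22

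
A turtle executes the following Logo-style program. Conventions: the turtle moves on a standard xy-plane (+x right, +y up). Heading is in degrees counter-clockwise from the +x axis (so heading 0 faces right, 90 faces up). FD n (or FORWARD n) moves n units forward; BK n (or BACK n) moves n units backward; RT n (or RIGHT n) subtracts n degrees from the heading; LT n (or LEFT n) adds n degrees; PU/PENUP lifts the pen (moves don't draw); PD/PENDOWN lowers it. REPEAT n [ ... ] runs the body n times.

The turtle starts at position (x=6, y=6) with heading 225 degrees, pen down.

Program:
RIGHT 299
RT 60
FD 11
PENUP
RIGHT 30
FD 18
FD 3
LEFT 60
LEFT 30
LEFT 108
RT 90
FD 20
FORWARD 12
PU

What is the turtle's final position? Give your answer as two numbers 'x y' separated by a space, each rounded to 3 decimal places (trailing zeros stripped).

Answer: -3.934 -34.23

Derivation:
Executing turtle program step by step:
Start: pos=(6,6), heading=225, pen down
RT 299: heading 225 -> 286
RT 60: heading 286 -> 226
FD 11: (6,6) -> (-1.641,-1.913) [heading=226, draw]
PU: pen up
RT 30: heading 226 -> 196
FD 18: (-1.641,-1.913) -> (-18.944,-6.874) [heading=196, move]
FD 3: (-18.944,-6.874) -> (-21.828,-7.701) [heading=196, move]
LT 60: heading 196 -> 256
LT 30: heading 256 -> 286
LT 108: heading 286 -> 34
RT 90: heading 34 -> 304
FD 20: (-21.828,-7.701) -> (-10.644,-24.282) [heading=304, move]
FD 12: (-10.644,-24.282) -> (-3.934,-34.23) [heading=304, move]
PU: pen up
Final: pos=(-3.934,-34.23), heading=304, 1 segment(s) drawn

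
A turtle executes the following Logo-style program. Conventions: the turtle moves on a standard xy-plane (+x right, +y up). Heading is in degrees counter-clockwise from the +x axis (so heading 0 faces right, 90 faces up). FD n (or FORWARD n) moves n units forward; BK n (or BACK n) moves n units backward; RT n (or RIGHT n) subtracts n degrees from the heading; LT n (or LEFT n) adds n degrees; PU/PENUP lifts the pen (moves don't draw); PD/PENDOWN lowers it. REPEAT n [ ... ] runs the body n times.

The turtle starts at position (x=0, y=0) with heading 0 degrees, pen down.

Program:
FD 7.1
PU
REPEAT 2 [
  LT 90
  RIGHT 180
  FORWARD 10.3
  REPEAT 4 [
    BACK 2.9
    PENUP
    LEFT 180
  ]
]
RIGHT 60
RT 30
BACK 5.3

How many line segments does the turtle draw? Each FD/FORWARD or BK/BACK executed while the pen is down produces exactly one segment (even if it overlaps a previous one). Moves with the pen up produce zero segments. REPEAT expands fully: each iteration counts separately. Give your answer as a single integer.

Executing turtle program step by step:
Start: pos=(0,0), heading=0, pen down
FD 7.1: (0,0) -> (7.1,0) [heading=0, draw]
PU: pen up
REPEAT 2 [
  -- iteration 1/2 --
  LT 90: heading 0 -> 90
  RT 180: heading 90 -> 270
  FD 10.3: (7.1,0) -> (7.1,-10.3) [heading=270, move]
  REPEAT 4 [
    -- iteration 1/4 --
    BK 2.9: (7.1,-10.3) -> (7.1,-7.4) [heading=270, move]
    PU: pen up
    LT 180: heading 270 -> 90
    -- iteration 2/4 --
    BK 2.9: (7.1,-7.4) -> (7.1,-10.3) [heading=90, move]
    PU: pen up
    LT 180: heading 90 -> 270
    -- iteration 3/4 --
    BK 2.9: (7.1,-10.3) -> (7.1,-7.4) [heading=270, move]
    PU: pen up
    LT 180: heading 270 -> 90
    -- iteration 4/4 --
    BK 2.9: (7.1,-7.4) -> (7.1,-10.3) [heading=90, move]
    PU: pen up
    LT 180: heading 90 -> 270
  ]
  -- iteration 2/2 --
  LT 90: heading 270 -> 0
  RT 180: heading 0 -> 180
  FD 10.3: (7.1,-10.3) -> (-3.2,-10.3) [heading=180, move]
  REPEAT 4 [
    -- iteration 1/4 --
    BK 2.9: (-3.2,-10.3) -> (-0.3,-10.3) [heading=180, move]
    PU: pen up
    LT 180: heading 180 -> 0
    -- iteration 2/4 --
    BK 2.9: (-0.3,-10.3) -> (-3.2,-10.3) [heading=0, move]
    PU: pen up
    LT 180: heading 0 -> 180
    -- iteration 3/4 --
    BK 2.9: (-3.2,-10.3) -> (-0.3,-10.3) [heading=180, move]
    PU: pen up
    LT 180: heading 180 -> 0
    -- iteration 4/4 --
    BK 2.9: (-0.3,-10.3) -> (-3.2,-10.3) [heading=0, move]
    PU: pen up
    LT 180: heading 0 -> 180
  ]
]
RT 60: heading 180 -> 120
RT 30: heading 120 -> 90
BK 5.3: (-3.2,-10.3) -> (-3.2,-15.6) [heading=90, move]
Final: pos=(-3.2,-15.6), heading=90, 1 segment(s) drawn
Segments drawn: 1

Answer: 1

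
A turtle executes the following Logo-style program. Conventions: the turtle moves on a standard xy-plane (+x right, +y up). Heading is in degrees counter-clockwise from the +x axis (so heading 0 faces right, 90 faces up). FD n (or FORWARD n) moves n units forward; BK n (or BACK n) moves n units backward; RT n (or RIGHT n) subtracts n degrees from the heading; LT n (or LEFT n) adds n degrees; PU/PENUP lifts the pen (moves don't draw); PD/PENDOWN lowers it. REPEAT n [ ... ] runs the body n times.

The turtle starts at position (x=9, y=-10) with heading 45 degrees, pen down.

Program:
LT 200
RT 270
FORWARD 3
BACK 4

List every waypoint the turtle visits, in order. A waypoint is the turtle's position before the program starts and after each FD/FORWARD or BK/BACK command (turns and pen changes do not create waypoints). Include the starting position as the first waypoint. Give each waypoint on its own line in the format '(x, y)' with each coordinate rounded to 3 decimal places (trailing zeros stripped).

Executing turtle program step by step:
Start: pos=(9,-10), heading=45, pen down
LT 200: heading 45 -> 245
RT 270: heading 245 -> 335
FD 3: (9,-10) -> (11.719,-11.268) [heading=335, draw]
BK 4: (11.719,-11.268) -> (8.094,-9.577) [heading=335, draw]
Final: pos=(8.094,-9.577), heading=335, 2 segment(s) drawn
Waypoints (3 total):
(9, -10)
(11.719, -11.268)
(8.094, -9.577)

Answer: (9, -10)
(11.719, -11.268)
(8.094, -9.577)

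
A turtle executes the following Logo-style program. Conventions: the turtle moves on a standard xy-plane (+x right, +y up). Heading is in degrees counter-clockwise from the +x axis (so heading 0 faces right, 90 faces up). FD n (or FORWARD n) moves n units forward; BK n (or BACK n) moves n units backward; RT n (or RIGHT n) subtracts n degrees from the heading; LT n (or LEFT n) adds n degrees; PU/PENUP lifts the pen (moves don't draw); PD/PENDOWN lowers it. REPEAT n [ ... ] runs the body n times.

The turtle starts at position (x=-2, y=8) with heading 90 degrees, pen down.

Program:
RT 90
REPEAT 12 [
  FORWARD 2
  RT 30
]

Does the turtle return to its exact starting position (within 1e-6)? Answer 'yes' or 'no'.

Executing turtle program step by step:
Start: pos=(-2,8), heading=90, pen down
RT 90: heading 90 -> 0
REPEAT 12 [
  -- iteration 1/12 --
  FD 2: (-2,8) -> (0,8) [heading=0, draw]
  RT 30: heading 0 -> 330
  -- iteration 2/12 --
  FD 2: (0,8) -> (1.732,7) [heading=330, draw]
  RT 30: heading 330 -> 300
  -- iteration 3/12 --
  FD 2: (1.732,7) -> (2.732,5.268) [heading=300, draw]
  RT 30: heading 300 -> 270
  -- iteration 4/12 --
  FD 2: (2.732,5.268) -> (2.732,3.268) [heading=270, draw]
  RT 30: heading 270 -> 240
  -- iteration 5/12 --
  FD 2: (2.732,3.268) -> (1.732,1.536) [heading=240, draw]
  RT 30: heading 240 -> 210
  -- iteration 6/12 --
  FD 2: (1.732,1.536) -> (0,0.536) [heading=210, draw]
  RT 30: heading 210 -> 180
  -- iteration 7/12 --
  FD 2: (0,0.536) -> (-2,0.536) [heading=180, draw]
  RT 30: heading 180 -> 150
  -- iteration 8/12 --
  FD 2: (-2,0.536) -> (-3.732,1.536) [heading=150, draw]
  RT 30: heading 150 -> 120
  -- iteration 9/12 --
  FD 2: (-3.732,1.536) -> (-4.732,3.268) [heading=120, draw]
  RT 30: heading 120 -> 90
  -- iteration 10/12 --
  FD 2: (-4.732,3.268) -> (-4.732,5.268) [heading=90, draw]
  RT 30: heading 90 -> 60
  -- iteration 11/12 --
  FD 2: (-4.732,5.268) -> (-3.732,7) [heading=60, draw]
  RT 30: heading 60 -> 30
  -- iteration 12/12 --
  FD 2: (-3.732,7) -> (-2,8) [heading=30, draw]
  RT 30: heading 30 -> 0
]
Final: pos=(-2,8), heading=0, 12 segment(s) drawn

Start position: (-2, 8)
Final position: (-2, 8)
Distance = 0; < 1e-6 -> CLOSED

Answer: yes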